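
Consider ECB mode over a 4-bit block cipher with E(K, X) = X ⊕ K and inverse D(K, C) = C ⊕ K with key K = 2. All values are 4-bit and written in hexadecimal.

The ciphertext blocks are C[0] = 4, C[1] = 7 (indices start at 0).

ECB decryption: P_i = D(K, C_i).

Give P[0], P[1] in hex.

P[0] = 6, P[1] = 5

P[0]: D(K, 4) = 6.
P[1]: D(K, 7) = 5.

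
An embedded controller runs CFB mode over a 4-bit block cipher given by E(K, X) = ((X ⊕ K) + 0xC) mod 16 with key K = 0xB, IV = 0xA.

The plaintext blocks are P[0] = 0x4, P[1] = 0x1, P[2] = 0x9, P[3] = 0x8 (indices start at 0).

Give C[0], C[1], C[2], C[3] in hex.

CFB encryption: C_i = P_i ⊕ E(K, C_{i−1}), with C_{−1} = IV.
C[0]: E(K, 0xA) = 0xD; 0x4 ⊕ 0xD = 0x9.
C[1]: E(K, 0x9) = 0xE; 0x1 ⊕ 0xE = 0xF.
C[2]: E(K, 0xF) = 0x0; 0x9 ⊕ 0x0 = 0x9.
C[3]: E(K, 0x9) = 0xE; 0x8 ⊕ 0xE = 0x6.

C[0] = 0x9, C[1] = 0xF, C[2] = 0x9, C[3] = 0x6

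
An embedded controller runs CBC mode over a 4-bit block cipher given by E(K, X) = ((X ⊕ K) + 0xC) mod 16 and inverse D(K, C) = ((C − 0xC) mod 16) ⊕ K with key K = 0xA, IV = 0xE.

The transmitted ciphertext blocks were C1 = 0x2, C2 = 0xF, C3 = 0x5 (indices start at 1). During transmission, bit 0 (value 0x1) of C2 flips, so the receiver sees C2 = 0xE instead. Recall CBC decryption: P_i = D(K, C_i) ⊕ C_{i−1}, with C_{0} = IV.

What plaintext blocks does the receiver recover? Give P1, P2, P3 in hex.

P1 = 0x2, P2 = 0xA, P3 = 0xD

Only C2 changed, to 0xE. In CBC, a change in C_i garbles P_i and flips the same bit in P_{i+1}. Decrypting the received ciphertext:
P1: D(K, 0x2) = 0xC; 0xC ⊕ 0xE = 0x2.
P2: D(K, 0xE) = 0x8; 0x8 ⊕ 0x2 = 0xA.
P3: D(K, 0x5) = 0x3; 0x3 ⊕ 0xE = 0xD.
Blocks that differ from the original plaintext: P2, P3.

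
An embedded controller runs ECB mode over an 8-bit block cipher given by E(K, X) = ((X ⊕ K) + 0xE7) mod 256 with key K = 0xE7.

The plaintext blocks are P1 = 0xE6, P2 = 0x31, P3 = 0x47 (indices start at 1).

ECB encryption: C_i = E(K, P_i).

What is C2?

C2: E(K, 0x31) = 0xBD.

C2 = 0xBD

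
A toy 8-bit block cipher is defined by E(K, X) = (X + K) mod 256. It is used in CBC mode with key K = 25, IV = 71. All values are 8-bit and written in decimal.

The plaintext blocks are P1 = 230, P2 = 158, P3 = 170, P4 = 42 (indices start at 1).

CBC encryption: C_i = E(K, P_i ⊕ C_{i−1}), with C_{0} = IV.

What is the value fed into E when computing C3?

C1: P1 ⊕ 71 = 161; E(K, 161) = 186.
C2: P2 ⊕ 186 = 36; E(K, 36) = 61.
C3: P3 ⊕ 61 = 151; E(K, 151) = 176.
So the input to E for block 3 is 151.

151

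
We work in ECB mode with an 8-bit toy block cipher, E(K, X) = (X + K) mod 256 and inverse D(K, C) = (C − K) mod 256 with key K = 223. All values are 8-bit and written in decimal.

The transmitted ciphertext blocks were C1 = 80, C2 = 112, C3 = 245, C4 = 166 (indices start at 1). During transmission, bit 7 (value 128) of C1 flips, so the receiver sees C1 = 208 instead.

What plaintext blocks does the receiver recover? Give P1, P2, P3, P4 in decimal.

P1 = 241, P2 = 145, P3 = 22, P4 = 199

ECB decryption: P_i = D(K, C_i).
Only C1 changed, to 208. In ECB, a change in C_i affects only P_i. Decrypting the received ciphertext:
P1: D(K, 208) = 241.
P2: D(K, 112) = 145.
P3: D(K, 245) = 22.
P4: D(K, 166) = 199.
Blocks that differ from the original plaintext: P1.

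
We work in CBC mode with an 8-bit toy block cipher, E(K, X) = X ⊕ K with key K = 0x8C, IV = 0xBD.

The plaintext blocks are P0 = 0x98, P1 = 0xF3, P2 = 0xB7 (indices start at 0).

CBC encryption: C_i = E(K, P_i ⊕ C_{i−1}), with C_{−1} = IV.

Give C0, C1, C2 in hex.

C0: P0 ⊕ 0xBD = 0x25; E(K, 0x25) = 0xA9.
C1: P1 ⊕ 0xA9 = 0x5A; E(K, 0x5A) = 0xD6.
C2: P2 ⊕ 0xD6 = 0x61; E(K, 0x61) = 0xED.

C0 = 0xA9, C1 = 0xD6, C2 = 0xED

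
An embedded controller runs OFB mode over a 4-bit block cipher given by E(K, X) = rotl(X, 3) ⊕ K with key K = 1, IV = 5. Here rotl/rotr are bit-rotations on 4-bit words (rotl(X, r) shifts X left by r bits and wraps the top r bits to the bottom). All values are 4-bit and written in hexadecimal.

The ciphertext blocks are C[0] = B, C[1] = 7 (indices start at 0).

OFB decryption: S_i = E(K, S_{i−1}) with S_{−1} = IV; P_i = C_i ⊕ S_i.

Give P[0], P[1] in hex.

P[0]: S = E(K, 5) = B; B ⊕ B = 0.
P[1]: S = E(K, B) = C; 7 ⊕ C = B.

P[0] = 0, P[1] = B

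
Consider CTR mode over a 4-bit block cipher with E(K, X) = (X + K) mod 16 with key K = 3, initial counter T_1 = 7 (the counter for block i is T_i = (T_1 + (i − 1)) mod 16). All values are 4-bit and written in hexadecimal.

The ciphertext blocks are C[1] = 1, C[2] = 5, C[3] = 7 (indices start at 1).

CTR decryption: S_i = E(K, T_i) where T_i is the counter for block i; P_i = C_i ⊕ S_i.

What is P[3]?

P[3] = B

P[3]: T = 9, S = E(K, T) = C; 7 ⊕ C = B.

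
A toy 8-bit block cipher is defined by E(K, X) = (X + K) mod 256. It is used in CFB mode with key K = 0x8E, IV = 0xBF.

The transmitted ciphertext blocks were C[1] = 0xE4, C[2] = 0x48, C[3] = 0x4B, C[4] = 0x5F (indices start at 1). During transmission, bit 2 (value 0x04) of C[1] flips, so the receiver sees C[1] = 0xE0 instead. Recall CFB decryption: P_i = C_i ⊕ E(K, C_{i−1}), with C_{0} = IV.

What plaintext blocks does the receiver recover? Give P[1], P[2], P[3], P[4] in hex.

P[1] = 0xAD, P[2] = 0x26, P[3] = 0x9D, P[4] = 0x86

Only C[1] changed, to 0xE0. In CFB, a change in C_i flips the same bit in P_i and garbles P_{i+1}. Decrypting the received ciphertext:
P[1]: E(K, 0xBF) = 0x4D; 0xE0 ⊕ 0x4D = 0xAD.
P[2]: E(K, 0xE0) = 0x6E; 0x48 ⊕ 0x6E = 0x26.
P[3]: E(K, 0x48) = 0xD6; 0x4B ⊕ 0xD6 = 0x9D.
P[4]: E(K, 0x4B) = 0xD9; 0x5F ⊕ 0xD9 = 0x86.
Blocks that differ from the original plaintext: P[1], P[2].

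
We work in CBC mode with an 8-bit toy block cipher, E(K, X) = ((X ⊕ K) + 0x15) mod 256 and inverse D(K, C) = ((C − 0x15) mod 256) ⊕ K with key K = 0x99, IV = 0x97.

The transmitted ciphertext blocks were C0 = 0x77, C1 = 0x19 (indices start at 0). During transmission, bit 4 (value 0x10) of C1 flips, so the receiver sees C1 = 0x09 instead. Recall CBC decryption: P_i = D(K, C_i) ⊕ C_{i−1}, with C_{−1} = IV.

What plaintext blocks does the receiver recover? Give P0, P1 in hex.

Only C1 changed, to 0x09. In CBC, a change in C_i garbles P_i and flips the same bit in P_{i+1}. Decrypting the received ciphertext:
P0: D(K, 0x77) = 0xFB; 0xFB ⊕ 0x97 = 0x6C.
P1: D(K, 0x09) = 0x6D; 0x6D ⊕ 0x77 = 0x1A.
Blocks that differ from the original plaintext: P1.

P0 = 0x6C, P1 = 0x1A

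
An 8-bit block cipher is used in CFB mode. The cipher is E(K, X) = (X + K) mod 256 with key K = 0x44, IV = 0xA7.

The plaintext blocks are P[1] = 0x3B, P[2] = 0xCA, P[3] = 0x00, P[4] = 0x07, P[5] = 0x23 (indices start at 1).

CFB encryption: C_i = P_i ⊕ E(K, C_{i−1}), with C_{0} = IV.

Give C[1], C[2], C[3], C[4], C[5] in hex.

C[1] = 0xD0, C[2] = 0xDE, C[3] = 0x22, C[4] = 0x61, C[5] = 0x86

C[1]: E(K, 0xA7) = 0xEB; 0x3B ⊕ 0xEB = 0xD0.
C[2]: E(K, 0xD0) = 0x14; 0xCA ⊕ 0x14 = 0xDE.
C[3]: E(K, 0xDE) = 0x22; 0x00 ⊕ 0x22 = 0x22.
C[4]: E(K, 0x22) = 0x66; 0x07 ⊕ 0x66 = 0x61.
C[5]: E(K, 0x61) = 0xA5; 0x23 ⊕ 0xA5 = 0x86.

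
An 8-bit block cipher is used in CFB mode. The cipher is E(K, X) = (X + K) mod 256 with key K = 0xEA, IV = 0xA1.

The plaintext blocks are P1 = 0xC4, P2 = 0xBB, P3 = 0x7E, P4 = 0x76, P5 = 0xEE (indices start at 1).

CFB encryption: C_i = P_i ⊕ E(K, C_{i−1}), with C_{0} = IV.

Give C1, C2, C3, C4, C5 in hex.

C1 = 0x4F, C2 = 0x82, C3 = 0x12, C4 = 0x8A, C5 = 0x9A

C1: E(K, 0xA1) = 0x8B; 0xC4 ⊕ 0x8B = 0x4F.
C2: E(K, 0x4F) = 0x39; 0xBB ⊕ 0x39 = 0x82.
C3: E(K, 0x82) = 0x6C; 0x7E ⊕ 0x6C = 0x12.
C4: E(K, 0x12) = 0xFC; 0x76 ⊕ 0xFC = 0x8A.
C5: E(K, 0x8A) = 0x74; 0xEE ⊕ 0x74 = 0x9A.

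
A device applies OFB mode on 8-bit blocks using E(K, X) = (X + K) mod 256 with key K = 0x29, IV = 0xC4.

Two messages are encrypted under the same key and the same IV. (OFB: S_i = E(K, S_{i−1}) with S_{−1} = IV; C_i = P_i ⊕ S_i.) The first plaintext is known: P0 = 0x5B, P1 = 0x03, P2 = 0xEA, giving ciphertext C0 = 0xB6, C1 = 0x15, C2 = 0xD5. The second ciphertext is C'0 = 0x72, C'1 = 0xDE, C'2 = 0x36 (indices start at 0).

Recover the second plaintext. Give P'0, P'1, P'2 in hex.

P'0 = 0x9F, P'1 = 0xC8, P'2 = 0x09

In OFB with a reused IV, both messages share the same keystream S_i, so C_i ⊕ C'_i = P_i ⊕ P'_i and thus P'_i = P_i ⊕ C_i ⊕ C'_i.
P'0: 0x5B ⊕ 0xB6 ⊕ 0x72 = 0x9F.
P'1: 0x03 ⊕ 0x15 ⊕ 0xDE = 0xC8.
P'2: 0xEA ⊕ 0xD5 ⊕ 0x36 = 0x09.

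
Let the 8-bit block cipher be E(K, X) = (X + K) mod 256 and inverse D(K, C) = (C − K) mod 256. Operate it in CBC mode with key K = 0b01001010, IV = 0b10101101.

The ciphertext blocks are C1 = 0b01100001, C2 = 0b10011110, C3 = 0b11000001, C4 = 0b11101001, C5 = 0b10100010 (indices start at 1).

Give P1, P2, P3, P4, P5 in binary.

P1 = 0b10111010, P2 = 0b00110101, P3 = 0b11101001, P4 = 0b01011110, P5 = 0b10110001

CBC decryption: P_i = D(K, C_i) ⊕ C_{i−1}, with C_{0} = IV.
P1: D(K, 0b01100001) = 0b00010111; 0b00010111 ⊕ 0b10101101 = 0b10111010.
P2: D(K, 0b10011110) = 0b01010100; 0b01010100 ⊕ 0b01100001 = 0b00110101.
P3: D(K, 0b11000001) = 0b01110111; 0b01110111 ⊕ 0b10011110 = 0b11101001.
P4: D(K, 0b11101001) = 0b10011111; 0b10011111 ⊕ 0b11000001 = 0b01011110.
P5: D(K, 0b10100010) = 0b01011000; 0b01011000 ⊕ 0b11101001 = 0b10110001.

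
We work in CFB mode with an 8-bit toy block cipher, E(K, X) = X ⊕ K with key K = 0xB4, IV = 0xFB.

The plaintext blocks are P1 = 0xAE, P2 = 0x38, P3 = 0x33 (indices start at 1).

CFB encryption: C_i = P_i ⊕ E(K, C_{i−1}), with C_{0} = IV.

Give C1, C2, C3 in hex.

C1: E(K, 0xFB) = 0x4F; 0xAE ⊕ 0x4F = 0xE1.
C2: E(K, 0xE1) = 0x55; 0x38 ⊕ 0x55 = 0x6D.
C3: E(K, 0x6D) = 0xD9; 0x33 ⊕ 0xD9 = 0xEA.

C1 = 0xE1, C2 = 0x6D, C3 = 0xEA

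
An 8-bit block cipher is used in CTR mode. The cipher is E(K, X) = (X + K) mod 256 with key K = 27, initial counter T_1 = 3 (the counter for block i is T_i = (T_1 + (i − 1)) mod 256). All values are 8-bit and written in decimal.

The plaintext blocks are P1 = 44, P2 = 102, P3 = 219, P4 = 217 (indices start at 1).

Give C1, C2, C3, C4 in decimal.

C1 = 50, C2 = 121, C3 = 251, C4 = 248

CTR encryption: S_i = E(K, T_i) where T_i is the counter for block i; C_i = P_i ⊕ S_i.
C1: T = 3, S = E(K, T) = 30; 44 ⊕ 30 = 50.
C2: T = 4, S = E(K, T) = 31; 102 ⊕ 31 = 121.
C3: T = 5, S = E(K, T) = 32; 219 ⊕ 32 = 251.
C4: T = 6, S = E(K, T) = 33; 217 ⊕ 33 = 248.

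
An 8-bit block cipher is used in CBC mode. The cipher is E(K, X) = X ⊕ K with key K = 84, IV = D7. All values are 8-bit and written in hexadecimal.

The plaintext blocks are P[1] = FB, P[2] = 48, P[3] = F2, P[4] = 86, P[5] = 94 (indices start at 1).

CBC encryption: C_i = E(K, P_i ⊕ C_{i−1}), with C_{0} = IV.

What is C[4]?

C[4] = 10

C[1]: P[1] ⊕ D7 = 2C; E(K, 2C) = A8.
C[2]: P[2] ⊕ A8 = E0; E(K, E0) = 64.
C[3]: P[3] ⊕ 64 = 96; E(K, 96) = 12.
C[4]: P[4] ⊕ 12 = 94; E(K, 94) = 10.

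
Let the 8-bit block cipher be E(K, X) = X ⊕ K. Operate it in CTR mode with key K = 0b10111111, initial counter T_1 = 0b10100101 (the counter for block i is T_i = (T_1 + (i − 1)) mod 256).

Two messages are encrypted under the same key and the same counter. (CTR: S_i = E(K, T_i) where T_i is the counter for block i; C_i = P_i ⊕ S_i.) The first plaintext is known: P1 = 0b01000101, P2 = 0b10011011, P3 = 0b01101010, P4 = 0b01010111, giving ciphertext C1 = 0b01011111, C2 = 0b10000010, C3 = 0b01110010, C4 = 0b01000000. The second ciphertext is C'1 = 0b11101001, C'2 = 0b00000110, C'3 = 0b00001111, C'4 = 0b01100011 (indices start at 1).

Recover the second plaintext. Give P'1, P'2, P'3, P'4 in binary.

In CTR with a reused counter, both messages share the same keystream S_i, so C_i ⊕ C'_i = P_i ⊕ P'_i and thus P'_i = P_i ⊕ C_i ⊕ C'_i.
P'1: 0b01000101 ⊕ 0b01011111 ⊕ 0b11101001 = 0b11110011.
P'2: 0b10011011 ⊕ 0b10000010 ⊕ 0b00000110 = 0b00011111.
P'3: 0b01101010 ⊕ 0b01110010 ⊕ 0b00001111 = 0b00010111.
P'4: 0b01010111 ⊕ 0b01000000 ⊕ 0b01100011 = 0b01110100.

P'1 = 0b11110011, P'2 = 0b00011111, P'3 = 0b00010111, P'4 = 0b01110100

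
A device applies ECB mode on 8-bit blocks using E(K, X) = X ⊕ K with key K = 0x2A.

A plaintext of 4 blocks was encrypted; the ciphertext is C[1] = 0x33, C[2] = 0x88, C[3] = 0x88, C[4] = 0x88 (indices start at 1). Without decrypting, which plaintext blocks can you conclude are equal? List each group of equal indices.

ECB encrypts each block independently with the same key, so equal ciphertext blocks imply equal plaintext blocks.
C[2] = C[3] = C[4] = 0x88, so P[2] = P[3] = P[4].

P[2] = P[3] = P[4]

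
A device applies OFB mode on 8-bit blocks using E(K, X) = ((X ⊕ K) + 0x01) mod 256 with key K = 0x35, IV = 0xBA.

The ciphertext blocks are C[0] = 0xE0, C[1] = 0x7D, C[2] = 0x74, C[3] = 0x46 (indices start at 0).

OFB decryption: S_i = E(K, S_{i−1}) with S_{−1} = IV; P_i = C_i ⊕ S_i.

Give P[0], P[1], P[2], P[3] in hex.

P[0] = 0x70, P[1] = 0xDB, P[2] = 0xE0, P[3] = 0xE4

P[0]: S = E(K, 0xBA) = 0x90; 0xE0 ⊕ 0x90 = 0x70.
P[1]: S = E(K, 0x90) = 0xA6; 0x7D ⊕ 0xA6 = 0xDB.
P[2]: S = E(K, 0xA6) = 0x94; 0x74 ⊕ 0x94 = 0xE0.
P[3]: S = E(K, 0x94) = 0xA2; 0x46 ⊕ 0xA2 = 0xE4.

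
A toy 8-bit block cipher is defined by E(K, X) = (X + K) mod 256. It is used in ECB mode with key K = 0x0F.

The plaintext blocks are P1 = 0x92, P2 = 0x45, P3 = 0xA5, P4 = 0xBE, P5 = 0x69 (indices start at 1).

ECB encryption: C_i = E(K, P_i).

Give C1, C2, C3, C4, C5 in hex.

C1 = 0xA1, C2 = 0x54, C3 = 0xB4, C4 = 0xCD, C5 = 0x78

C1: E(K, 0x92) = 0xA1.
C2: E(K, 0x45) = 0x54.
C3: E(K, 0xA5) = 0xB4.
C4: E(K, 0xBE) = 0xCD.
C5: E(K, 0x69) = 0x78.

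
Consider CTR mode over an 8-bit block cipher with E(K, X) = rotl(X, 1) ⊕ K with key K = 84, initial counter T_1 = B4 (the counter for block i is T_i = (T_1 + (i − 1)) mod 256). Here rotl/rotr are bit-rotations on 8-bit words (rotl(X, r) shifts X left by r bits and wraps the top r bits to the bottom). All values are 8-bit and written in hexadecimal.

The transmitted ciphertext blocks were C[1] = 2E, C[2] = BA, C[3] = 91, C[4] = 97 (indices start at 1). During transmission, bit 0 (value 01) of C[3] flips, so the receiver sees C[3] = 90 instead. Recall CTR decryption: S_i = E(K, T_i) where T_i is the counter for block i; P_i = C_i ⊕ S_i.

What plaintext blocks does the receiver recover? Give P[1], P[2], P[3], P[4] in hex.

Only C[3] changed, to 90. In CTR, a change in C_i flips the same bit in P_i only; the keystream is unaffected. Decrypting the received ciphertext:
P[1]: T = B4, S = E(K, T) = ED; 2E ⊕ ED = C3.
P[2]: T = B5, S = E(K, T) = EF; BA ⊕ EF = 55.
P[3]: T = B6, S = E(K, T) = E9; 90 ⊕ E9 = 79.
P[4]: T = B7, S = E(K, T) = EB; 97 ⊕ EB = 7C.
Blocks that differ from the original plaintext: P[3].

P[1] = C3, P[2] = 55, P[3] = 79, P[4] = 7C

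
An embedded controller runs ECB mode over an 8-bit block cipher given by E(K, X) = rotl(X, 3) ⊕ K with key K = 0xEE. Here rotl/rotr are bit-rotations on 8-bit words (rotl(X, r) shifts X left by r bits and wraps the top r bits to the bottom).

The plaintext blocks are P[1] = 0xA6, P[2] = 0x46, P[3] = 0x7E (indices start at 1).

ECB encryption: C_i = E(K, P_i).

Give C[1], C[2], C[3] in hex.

C[1]: E(K, 0xA6) = 0xDB.
C[2]: E(K, 0x46) = 0xDC.
C[3]: E(K, 0x7E) = 0x1D.

C[1] = 0xDB, C[2] = 0xDC, C[3] = 0x1D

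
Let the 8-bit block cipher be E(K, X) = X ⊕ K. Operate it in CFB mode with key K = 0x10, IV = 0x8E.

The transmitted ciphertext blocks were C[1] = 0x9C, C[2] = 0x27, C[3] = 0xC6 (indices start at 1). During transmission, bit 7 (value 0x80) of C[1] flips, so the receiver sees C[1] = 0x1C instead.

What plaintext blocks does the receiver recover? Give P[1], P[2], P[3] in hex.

CFB decryption: P_i = C_i ⊕ E(K, C_{i−1}), with C_{0} = IV.
Only C[1] changed, to 0x1C. In CFB, a change in C_i flips the same bit in P_i and garbles P_{i+1}. Decrypting the received ciphertext:
P[1]: E(K, 0x8E) = 0x9E; 0x1C ⊕ 0x9E = 0x82.
P[2]: E(K, 0x1C) = 0x0C; 0x27 ⊕ 0x0C = 0x2B.
P[3]: E(K, 0x27) = 0x37; 0xC6 ⊕ 0x37 = 0xF1.
Blocks that differ from the original plaintext: P[1], P[2].

P[1] = 0x82, P[2] = 0x2B, P[3] = 0xF1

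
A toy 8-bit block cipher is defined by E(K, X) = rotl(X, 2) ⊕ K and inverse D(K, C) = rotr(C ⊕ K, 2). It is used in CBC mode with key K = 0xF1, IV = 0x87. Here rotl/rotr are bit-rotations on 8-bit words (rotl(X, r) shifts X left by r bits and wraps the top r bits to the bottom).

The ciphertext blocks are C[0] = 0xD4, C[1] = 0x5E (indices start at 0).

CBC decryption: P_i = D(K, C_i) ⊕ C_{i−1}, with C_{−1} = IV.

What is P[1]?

P[1]: D(K, 0x5E) = 0xEB; 0xEB ⊕ 0xD4 = 0x3F.

P[1] = 0x3F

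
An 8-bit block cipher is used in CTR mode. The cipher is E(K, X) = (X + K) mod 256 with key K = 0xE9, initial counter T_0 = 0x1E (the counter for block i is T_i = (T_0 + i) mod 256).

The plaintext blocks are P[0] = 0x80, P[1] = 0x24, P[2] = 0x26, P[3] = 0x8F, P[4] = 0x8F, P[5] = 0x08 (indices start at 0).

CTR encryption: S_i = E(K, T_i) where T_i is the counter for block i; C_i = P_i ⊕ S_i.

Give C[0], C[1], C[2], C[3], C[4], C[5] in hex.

C[0] = 0x87, C[1] = 0x2C, C[2] = 0x2F, C[3] = 0x85, C[4] = 0x84, C[5] = 0x04

C[0]: T = 0x1E, S = E(K, T) = 0x07; 0x80 ⊕ 0x07 = 0x87.
C[1]: T = 0x1F, S = E(K, T) = 0x08; 0x24 ⊕ 0x08 = 0x2C.
C[2]: T = 0x20, S = E(K, T) = 0x09; 0x26 ⊕ 0x09 = 0x2F.
C[3]: T = 0x21, S = E(K, T) = 0x0A; 0x8F ⊕ 0x0A = 0x85.
C[4]: T = 0x22, S = E(K, T) = 0x0B; 0x8F ⊕ 0x0B = 0x84.
C[5]: T = 0x23, S = E(K, T) = 0x0C; 0x08 ⊕ 0x0C = 0x04.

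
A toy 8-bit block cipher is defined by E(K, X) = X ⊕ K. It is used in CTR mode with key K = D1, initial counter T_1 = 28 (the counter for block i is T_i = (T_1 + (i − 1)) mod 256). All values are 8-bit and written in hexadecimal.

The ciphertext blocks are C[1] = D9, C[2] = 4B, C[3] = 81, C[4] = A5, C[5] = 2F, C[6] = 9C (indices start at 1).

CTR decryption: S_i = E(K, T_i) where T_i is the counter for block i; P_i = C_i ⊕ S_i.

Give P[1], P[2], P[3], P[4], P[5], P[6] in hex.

P[1]: T = 28, S = E(K, T) = F9; D9 ⊕ F9 = 20.
P[2]: T = 29, S = E(K, T) = F8; 4B ⊕ F8 = B3.
P[3]: T = 2A, S = E(K, T) = FB; 81 ⊕ FB = 7A.
P[4]: T = 2B, S = E(K, T) = FA; A5 ⊕ FA = 5F.
P[5]: T = 2C, S = E(K, T) = FD; 2F ⊕ FD = D2.
P[6]: T = 2D, S = E(K, T) = FC; 9C ⊕ FC = 60.

P[1] = 20, P[2] = B3, P[3] = 7A, P[4] = 5F, P[5] = D2, P[6] = 60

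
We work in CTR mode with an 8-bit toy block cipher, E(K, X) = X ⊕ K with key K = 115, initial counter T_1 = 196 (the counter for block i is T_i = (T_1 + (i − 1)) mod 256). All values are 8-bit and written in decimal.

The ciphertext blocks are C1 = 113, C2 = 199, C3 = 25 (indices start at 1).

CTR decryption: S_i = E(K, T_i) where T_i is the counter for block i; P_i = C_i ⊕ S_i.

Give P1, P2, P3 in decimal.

P1 = 198, P2 = 113, P3 = 172

P1: T = 196, S = E(K, T) = 183; 113 ⊕ 183 = 198.
P2: T = 197, S = E(K, T) = 182; 199 ⊕ 182 = 113.
P3: T = 198, S = E(K, T) = 181; 25 ⊕ 181 = 172.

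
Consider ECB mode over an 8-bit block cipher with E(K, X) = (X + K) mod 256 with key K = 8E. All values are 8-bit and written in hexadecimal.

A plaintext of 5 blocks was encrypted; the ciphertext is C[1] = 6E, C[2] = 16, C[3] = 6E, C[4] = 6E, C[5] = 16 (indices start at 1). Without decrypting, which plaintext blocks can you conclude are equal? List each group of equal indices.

ECB encrypts each block independently with the same key, so equal ciphertext blocks imply equal plaintext blocks.
C[1] = C[3] = C[4] = 6E, so P[1] = P[3] = P[4].
C[2] = C[5] = 16, so P[2] = P[5].

P[1] = P[3] = P[4]; P[2] = P[5]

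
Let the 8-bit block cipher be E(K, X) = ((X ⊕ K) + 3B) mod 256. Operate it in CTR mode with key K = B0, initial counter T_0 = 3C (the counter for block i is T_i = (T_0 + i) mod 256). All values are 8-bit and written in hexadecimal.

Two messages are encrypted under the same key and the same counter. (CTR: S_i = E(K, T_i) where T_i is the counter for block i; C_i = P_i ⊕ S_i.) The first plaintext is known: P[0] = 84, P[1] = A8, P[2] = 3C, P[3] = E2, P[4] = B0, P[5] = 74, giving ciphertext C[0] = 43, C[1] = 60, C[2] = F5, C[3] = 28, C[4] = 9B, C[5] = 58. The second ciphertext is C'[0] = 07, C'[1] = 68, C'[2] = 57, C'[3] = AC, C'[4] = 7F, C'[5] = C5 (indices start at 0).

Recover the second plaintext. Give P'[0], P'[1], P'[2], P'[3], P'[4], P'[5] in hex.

P'[0] = C0, P'[1] = A0, P'[2] = 9E, P'[3] = 66, P'[4] = 54, P'[5] = E9

In CTR with a reused counter, both messages share the same keystream S_i, so C_i ⊕ C'_i = P_i ⊕ P'_i and thus P'_i = P_i ⊕ C_i ⊕ C'_i.
P'[0]: 84 ⊕ 43 ⊕ 07 = C0.
P'[1]: A8 ⊕ 60 ⊕ 68 = A0.
P'[2]: 3C ⊕ F5 ⊕ 57 = 9E.
P'[3]: E2 ⊕ 28 ⊕ AC = 66.
P'[4]: B0 ⊕ 9B ⊕ 7F = 54.
P'[5]: 74 ⊕ 58 ⊕ C5 = E9.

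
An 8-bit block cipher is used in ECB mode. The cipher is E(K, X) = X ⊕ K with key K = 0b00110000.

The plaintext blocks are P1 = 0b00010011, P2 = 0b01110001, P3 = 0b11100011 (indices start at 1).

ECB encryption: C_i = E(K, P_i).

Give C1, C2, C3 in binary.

C1: E(K, 0b00010011) = 0b00100011.
C2: E(K, 0b01110001) = 0b01000001.
C3: E(K, 0b11100011) = 0b11010011.

C1 = 0b00100011, C2 = 0b01000001, C3 = 0b11010011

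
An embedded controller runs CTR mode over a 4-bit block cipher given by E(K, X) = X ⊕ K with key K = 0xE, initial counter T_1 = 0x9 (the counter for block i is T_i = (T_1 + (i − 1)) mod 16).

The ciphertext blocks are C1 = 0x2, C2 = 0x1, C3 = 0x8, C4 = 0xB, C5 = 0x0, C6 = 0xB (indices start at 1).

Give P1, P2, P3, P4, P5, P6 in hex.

P1 = 0x5, P2 = 0x5, P3 = 0xD, P4 = 0x9, P5 = 0x3, P6 = 0xB

CTR decryption: S_i = E(K, T_i) where T_i is the counter for block i; P_i = C_i ⊕ S_i.
P1: T = 0x9, S = E(K, T) = 0x7; 0x2 ⊕ 0x7 = 0x5.
P2: T = 0xA, S = E(K, T) = 0x4; 0x1 ⊕ 0x4 = 0x5.
P3: T = 0xB, S = E(K, T) = 0x5; 0x8 ⊕ 0x5 = 0xD.
P4: T = 0xC, S = E(K, T) = 0x2; 0xB ⊕ 0x2 = 0x9.
P5: T = 0xD, S = E(K, T) = 0x3; 0x0 ⊕ 0x3 = 0x3.
P6: T = 0xE, S = E(K, T) = 0x0; 0xB ⊕ 0x0 = 0xB.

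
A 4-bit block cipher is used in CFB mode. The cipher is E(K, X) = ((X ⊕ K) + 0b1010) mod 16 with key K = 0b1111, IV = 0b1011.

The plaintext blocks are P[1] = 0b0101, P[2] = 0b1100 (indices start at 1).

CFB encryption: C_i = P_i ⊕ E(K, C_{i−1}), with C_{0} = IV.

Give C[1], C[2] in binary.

C[1]: E(K, 0b1011) = 0b1110; 0b0101 ⊕ 0b1110 = 0b1011.
C[2]: E(K, 0b1011) = 0b1110; 0b1100 ⊕ 0b1110 = 0b0010.

C[1] = 0b1011, C[2] = 0b0010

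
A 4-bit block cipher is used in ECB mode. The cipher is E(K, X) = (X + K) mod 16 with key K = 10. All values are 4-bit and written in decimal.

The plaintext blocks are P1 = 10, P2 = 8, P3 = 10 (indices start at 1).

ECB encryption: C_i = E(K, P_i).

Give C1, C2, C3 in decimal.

C1 = 4, C2 = 2, C3 = 4

C1: E(K, 10) = 4.
C2: E(K, 8) = 2.
C3: E(K, 10) = 4.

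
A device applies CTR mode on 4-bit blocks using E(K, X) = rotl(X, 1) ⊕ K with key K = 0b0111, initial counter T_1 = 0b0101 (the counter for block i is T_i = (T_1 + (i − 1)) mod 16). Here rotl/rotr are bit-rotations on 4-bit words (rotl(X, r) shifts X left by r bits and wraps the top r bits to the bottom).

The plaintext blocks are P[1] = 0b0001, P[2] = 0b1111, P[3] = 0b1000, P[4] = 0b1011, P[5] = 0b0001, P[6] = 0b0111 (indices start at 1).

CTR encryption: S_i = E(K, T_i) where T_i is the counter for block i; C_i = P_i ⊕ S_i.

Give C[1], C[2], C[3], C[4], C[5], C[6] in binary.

C[1] = 0b1100, C[2] = 0b0100, C[3] = 0b0001, C[4] = 0b1101, C[5] = 0b0101, C[6] = 0b0101

C[1]: T = 0b0101, S = E(K, T) = 0b1101; 0b0001 ⊕ 0b1101 = 0b1100.
C[2]: T = 0b0110, S = E(K, T) = 0b1011; 0b1111 ⊕ 0b1011 = 0b0100.
C[3]: T = 0b0111, S = E(K, T) = 0b1001; 0b1000 ⊕ 0b1001 = 0b0001.
C[4]: T = 0b1000, S = E(K, T) = 0b0110; 0b1011 ⊕ 0b0110 = 0b1101.
C[5]: T = 0b1001, S = E(K, T) = 0b0100; 0b0001 ⊕ 0b0100 = 0b0101.
C[6]: T = 0b1010, S = E(K, T) = 0b0010; 0b0111 ⊕ 0b0010 = 0b0101.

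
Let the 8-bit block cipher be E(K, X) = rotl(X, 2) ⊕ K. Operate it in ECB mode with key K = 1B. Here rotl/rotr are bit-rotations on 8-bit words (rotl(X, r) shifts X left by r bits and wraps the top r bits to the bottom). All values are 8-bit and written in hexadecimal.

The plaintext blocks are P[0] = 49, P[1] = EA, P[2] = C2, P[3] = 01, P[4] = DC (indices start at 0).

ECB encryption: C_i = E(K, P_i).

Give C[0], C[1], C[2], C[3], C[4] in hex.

C[0]: E(K, 49) = 3E.
C[1]: E(K, EA) = B0.
C[2]: E(K, C2) = 10.
C[3]: E(K, 01) = 1F.
C[4]: E(K, DC) = 68.

C[0] = 3E, C[1] = B0, C[2] = 10, C[3] = 1F, C[4] = 68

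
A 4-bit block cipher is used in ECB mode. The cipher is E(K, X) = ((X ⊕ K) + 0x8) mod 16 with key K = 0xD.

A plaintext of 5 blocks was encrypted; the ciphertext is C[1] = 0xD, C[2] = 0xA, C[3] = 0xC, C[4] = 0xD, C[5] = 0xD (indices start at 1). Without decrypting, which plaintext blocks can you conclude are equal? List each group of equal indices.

P[1] = P[4] = P[5]

ECB encrypts each block independently with the same key, so equal ciphertext blocks imply equal plaintext blocks.
C[1] = C[4] = C[5] = 0xD, so P[1] = P[4] = P[5].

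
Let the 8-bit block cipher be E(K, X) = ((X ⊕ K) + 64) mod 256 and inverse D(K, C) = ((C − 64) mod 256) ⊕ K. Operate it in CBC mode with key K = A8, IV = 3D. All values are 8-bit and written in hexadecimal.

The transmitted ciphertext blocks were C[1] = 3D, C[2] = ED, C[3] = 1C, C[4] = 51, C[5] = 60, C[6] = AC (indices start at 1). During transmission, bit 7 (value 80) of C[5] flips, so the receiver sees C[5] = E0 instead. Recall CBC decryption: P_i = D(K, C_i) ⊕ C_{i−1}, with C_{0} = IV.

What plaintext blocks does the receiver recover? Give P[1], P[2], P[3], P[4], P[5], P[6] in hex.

Only C[5] changed, to E0. In CBC, a change in C_i garbles P_i and flips the same bit in P_{i+1}. Decrypting the received ciphertext:
P[1]: D(K, 3D) = 71; 71 ⊕ 3D = 4C.
P[2]: D(K, ED) = 21; 21 ⊕ 3D = 1C.
P[3]: D(K, 1C) = 10; 10 ⊕ ED = FD.
P[4]: D(K, 51) = 45; 45 ⊕ 1C = 59.
P[5]: D(K, E0) = D4; D4 ⊕ 51 = 85.
P[6]: D(K, AC) = E0; E0 ⊕ E0 = 00.
Blocks that differ from the original plaintext: P[5], P[6].

P[1] = 4C, P[2] = 1C, P[3] = FD, P[4] = 59, P[5] = 85, P[6] = 00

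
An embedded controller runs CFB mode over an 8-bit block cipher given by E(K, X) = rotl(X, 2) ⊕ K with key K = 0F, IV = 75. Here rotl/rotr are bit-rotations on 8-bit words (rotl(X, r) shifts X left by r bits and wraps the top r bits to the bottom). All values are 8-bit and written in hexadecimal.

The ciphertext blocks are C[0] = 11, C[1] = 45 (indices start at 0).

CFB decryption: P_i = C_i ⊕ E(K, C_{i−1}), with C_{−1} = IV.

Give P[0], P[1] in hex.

P[0]: E(K, 75) = DA; 11 ⊕ DA = CB.
P[1]: E(K, 11) = 4B; 45 ⊕ 4B = 0E.

P[0] = CB, P[1] = 0E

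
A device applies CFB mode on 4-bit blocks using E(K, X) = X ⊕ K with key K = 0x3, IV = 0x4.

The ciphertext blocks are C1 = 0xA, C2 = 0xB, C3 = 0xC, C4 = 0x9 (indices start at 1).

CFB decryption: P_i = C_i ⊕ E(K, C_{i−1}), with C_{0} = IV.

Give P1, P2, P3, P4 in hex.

P1: E(K, 0x4) = 0x7; 0xA ⊕ 0x7 = 0xD.
P2: E(K, 0xA) = 0x9; 0xB ⊕ 0x9 = 0x2.
P3: E(K, 0xB) = 0x8; 0xC ⊕ 0x8 = 0x4.
P4: E(K, 0xC) = 0xF; 0x9 ⊕ 0xF = 0x6.

P1 = 0xD, P2 = 0x2, P3 = 0x4, P4 = 0x6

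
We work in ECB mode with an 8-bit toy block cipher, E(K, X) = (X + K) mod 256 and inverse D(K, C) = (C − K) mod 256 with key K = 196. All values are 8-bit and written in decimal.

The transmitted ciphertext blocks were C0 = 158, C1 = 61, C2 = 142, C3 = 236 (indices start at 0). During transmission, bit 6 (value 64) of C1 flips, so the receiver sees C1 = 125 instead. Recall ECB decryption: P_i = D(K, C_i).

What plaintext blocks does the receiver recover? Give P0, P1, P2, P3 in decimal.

P0 = 218, P1 = 185, P2 = 202, P3 = 40

Only C1 changed, to 125. In ECB, a change in C_i affects only P_i. Decrypting the received ciphertext:
P0: D(K, 158) = 218.
P1: D(K, 125) = 185.
P2: D(K, 142) = 202.
P3: D(K, 236) = 40.
Blocks that differ from the original plaintext: P1.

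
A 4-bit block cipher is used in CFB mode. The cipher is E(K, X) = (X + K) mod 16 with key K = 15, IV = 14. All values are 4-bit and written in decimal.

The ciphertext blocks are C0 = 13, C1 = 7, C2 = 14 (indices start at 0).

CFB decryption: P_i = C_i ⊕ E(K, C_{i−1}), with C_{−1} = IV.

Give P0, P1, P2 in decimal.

P0 = 0, P1 = 11, P2 = 8

P0: E(K, 14) = 13; 13 ⊕ 13 = 0.
P1: E(K, 13) = 12; 7 ⊕ 12 = 11.
P2: E(K, 7) = 6; 14 ⊕ 6 = 8.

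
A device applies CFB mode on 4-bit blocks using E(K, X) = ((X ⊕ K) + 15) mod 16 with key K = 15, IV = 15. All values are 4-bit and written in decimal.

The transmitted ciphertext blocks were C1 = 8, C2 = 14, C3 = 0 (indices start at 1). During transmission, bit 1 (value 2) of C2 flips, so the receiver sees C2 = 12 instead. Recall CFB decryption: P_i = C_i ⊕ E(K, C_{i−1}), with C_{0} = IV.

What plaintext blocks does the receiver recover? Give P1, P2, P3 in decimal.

P1 = 7, P2 = 10, P3 = 2

Only C2 changed, to 12. In CFB, a change in C_i flips the same bit in P_i and garbles P_{i+1}. Decrypting the received ciphertext:
P1: E(K, 15) = 15; 8 ⊕ 15 = 7.
P2: E(K, 8) = 6; 12 ⊕ 6 = 10.
P3: E(K, 12) = 2; 0 ⊕ 2 = 2.
Blocks that differ from the original plaintext: P2, P3.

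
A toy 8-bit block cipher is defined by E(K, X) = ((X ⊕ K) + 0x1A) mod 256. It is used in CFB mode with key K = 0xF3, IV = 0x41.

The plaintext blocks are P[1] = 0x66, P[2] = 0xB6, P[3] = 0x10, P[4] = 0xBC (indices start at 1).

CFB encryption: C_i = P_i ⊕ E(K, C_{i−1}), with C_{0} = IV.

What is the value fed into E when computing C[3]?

C[1]: E(K, 0x41) = 0xCC; 0x66 ⊕ 0xCC = 0xAA.
C[2]: E(K, 0xAA) = 0x73; 0xB6 ⊕ 0x73 = 0xC5.
C[3]: E(K, 0xC5) = 0x50; 0x10 ⊕ 0x50 = 0x40.
So the input to E for block [3] is 0xC5.

0xC5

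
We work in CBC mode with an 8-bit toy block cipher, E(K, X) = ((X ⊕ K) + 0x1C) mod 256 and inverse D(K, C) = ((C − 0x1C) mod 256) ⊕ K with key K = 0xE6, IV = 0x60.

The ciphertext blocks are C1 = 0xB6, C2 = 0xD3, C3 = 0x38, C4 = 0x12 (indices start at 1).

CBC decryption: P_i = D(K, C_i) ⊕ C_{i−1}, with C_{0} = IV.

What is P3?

P3: D(K, 0x38) = 0xFA; 0xFA ⊕ 0xD3 = 0x29.

P3 = 0x29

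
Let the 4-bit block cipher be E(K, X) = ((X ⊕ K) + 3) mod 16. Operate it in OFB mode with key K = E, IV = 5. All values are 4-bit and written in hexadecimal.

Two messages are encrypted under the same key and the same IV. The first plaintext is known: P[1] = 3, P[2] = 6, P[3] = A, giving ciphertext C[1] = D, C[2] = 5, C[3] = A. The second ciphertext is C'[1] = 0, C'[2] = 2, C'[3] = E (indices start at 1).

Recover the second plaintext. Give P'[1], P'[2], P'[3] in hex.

P'[1] = E, P'[2] = 1, P'[3] = E

In OFB with a reused IV, both messages share the same keystream S_i, so C_i ⊕ C'_i = P_i ⊕ P'_i and thus P'_i = P_i ⊕ C_i ⊕ C'_i.
P'[1]: 3 ⊕ D ⊕ 0 = E.
P'[2]: 6 ⊕ 5 ⊕ 2 = 1.
P'[3]: A ⊕ A ⊕ E = E.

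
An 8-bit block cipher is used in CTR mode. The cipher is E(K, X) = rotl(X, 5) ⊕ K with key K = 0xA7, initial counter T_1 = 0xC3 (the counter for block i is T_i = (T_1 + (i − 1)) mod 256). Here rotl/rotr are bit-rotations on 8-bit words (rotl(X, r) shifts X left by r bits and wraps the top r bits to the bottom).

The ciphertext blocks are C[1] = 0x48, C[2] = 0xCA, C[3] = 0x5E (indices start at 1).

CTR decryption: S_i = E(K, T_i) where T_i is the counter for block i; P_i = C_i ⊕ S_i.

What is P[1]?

P[1] = 0x97

P[1]: T = 0xC3, S = E(K, T) = 0xDF; 0x48 ⊕ 0xDF = 0x97.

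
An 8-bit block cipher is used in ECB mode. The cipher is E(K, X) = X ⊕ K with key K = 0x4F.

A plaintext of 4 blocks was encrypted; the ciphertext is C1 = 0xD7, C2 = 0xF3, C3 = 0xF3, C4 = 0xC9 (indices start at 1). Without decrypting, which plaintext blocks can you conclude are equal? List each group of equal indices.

P2 = P3

ECB encrypts each block independently with the same key, so equal ciphertext blocks imply equal plaintext blocks.
C2 = C3 = 0xF3, so P2 = P3.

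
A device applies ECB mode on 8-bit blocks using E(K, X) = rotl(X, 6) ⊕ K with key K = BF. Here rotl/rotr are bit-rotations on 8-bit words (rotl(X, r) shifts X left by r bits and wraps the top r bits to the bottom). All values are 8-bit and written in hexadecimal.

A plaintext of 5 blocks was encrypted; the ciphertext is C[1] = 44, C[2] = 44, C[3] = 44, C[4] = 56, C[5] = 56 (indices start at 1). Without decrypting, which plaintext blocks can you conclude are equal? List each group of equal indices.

ECB encrypts each block independently with the same key, so equal ciphertext blocks imply equal plaintext blocks.
C[1] = C[2] = C[3] = 44, so P[1] = P[2] = P[3].
C[4] = C[5] = 56, so P[4] = P[5].

P[1] = P[2] = P[3]; P[4] = P[5]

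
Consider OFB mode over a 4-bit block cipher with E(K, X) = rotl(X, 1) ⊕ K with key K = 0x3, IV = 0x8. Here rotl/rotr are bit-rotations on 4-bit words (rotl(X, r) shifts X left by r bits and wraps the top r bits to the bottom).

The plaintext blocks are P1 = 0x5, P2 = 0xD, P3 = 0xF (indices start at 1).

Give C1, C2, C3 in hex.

OFB encryption: S_i = E(K, S_{i−1}) with S_{0} = IV; C_i = P_i ⊕ S_i.
C1: S = E(K, 0x8) = 0x2; 0x5 ⊕ 0x2 = 0x7.
C2: S = E(K, 0x2) = 0x7; 0xD ⊕ 0x7 = 0xA.
C3: S = E(K, 0x7) = 0xD; 0xF ⊕ 0xD = 0x2.

C1 = 0x7, C2 = 0xA, C3 = 0x2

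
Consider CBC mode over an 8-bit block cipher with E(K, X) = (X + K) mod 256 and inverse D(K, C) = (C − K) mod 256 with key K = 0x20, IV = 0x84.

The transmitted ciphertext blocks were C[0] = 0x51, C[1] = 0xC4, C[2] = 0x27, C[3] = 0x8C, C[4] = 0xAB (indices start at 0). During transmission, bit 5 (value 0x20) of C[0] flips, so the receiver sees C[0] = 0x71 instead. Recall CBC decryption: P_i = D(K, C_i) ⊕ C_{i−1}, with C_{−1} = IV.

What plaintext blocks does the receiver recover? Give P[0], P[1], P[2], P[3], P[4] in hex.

P[0] = 0xD5, P[1] = 0xD5, P[2] = 0xC3, P[3] = 0x4B, P[4] = 0x07

Only C[0] changed, to 0x71. In CBC, a change in C_i garbles P_i and flips the same bit in P_{i+1}. Decrypting the received ciphertext:
P[0]: D(K, 0x71) = 0x51; 0x51 ⊕ 0x84 = 0xD5.
P[1]: D(K, 0xC4) = 0xA4; 0xA4 ⊕ 0x71 = 0xD5.
P[2]: D(K, 0x27) = 0x07; 0x07 ⊕ 0xC4 = 0xC3.
P[3]: D(K, 0x8C) = 0x6C; 0x6C ⊕ 0x27 = 0x4B.
P[4]: D(K, 0xAB) = 0x8B; 0x8B ⊕ 0x8C = 0x07.
Blocks that differ from the original plaintext: P[0], P[1].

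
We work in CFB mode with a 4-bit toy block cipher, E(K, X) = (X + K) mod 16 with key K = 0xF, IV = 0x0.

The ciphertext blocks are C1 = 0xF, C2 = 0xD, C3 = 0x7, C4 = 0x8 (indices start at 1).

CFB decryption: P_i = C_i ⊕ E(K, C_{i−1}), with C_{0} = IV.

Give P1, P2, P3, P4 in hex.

P1 = 0x0, P2 = 0x3, P3 = 0xB, P4 = 0xE

P1: E(K, 0x0) = 0xF; 0xF ⊕ 0xF = 0x0.
P2: E(K, 0xF) = 0xE; 0xD ⊕ 0xE = 0x3.
P3: E(K, 0xD) = 0xC; 0x7 ⊕ 0xC = 0xB.
P4: E(K, 0x7) = 0x6; 0x8 ⊕ 0x6 = 0xE.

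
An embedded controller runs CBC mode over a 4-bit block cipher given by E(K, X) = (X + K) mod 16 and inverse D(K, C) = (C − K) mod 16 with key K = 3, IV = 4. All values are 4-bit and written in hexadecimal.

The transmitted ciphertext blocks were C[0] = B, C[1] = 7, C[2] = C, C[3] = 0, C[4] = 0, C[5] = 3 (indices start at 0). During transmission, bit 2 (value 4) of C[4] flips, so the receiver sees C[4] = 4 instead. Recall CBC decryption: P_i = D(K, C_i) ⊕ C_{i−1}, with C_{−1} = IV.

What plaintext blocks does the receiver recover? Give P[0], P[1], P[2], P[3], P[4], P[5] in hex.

Only C[4] changed, to 4. In CBC, a change in C_i garbles P_i and flips the same bit in P_{i+1}. Decrypting the received ciphertext:
P[0]: D(K, B) = 8; 8 ⊕ 4 = C.
P[1]: D(K, 7) = 4; 4 ⊕ B = F.
P[2]: D(K, C) = 9; 9 ⊕ 7 = E.
P[3]: D(K, 0) = D; D ⊕ C = 1.
P[4]: D(K, 4) = 1; 1 ⊕ 0 = 1.
P[5]: D(K, 3) = 0; 0 ⊕ 4 = 4.
Blocks that differ from the original plaintext: P[4], P[5].

P[0] = C, P[1] = F, P[2] = E, P[3] = 1, P[4] = 1, P[5] = 4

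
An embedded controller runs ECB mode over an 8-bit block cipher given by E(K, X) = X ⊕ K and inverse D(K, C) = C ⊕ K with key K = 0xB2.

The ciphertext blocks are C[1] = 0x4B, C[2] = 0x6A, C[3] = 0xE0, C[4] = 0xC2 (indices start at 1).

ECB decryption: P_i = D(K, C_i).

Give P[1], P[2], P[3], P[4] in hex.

P[1] = 0xF9, P[2] = 0xD8, P[3] = 0x52, P[4] = 0x70

P[1]: D(K, 0x4B) = 0xF9.
P[2]: D(K, 0x6A) = 0xD8.
P[3]: D(K, 0xE0) = 0x52.
P[4]: D(K, 0xC2) = 0x70.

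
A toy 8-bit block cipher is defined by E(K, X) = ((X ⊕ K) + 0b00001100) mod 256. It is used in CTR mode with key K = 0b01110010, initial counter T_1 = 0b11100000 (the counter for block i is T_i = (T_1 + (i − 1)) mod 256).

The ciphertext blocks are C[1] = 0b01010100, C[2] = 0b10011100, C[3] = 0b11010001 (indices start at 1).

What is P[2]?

CTR decryption: S_i = E(K, T_i) where T_i is the counter for block i; P_i = C_i ⊕ S_i.
P[2]: T = 0b11100001, S = E(K, T) = 0b10011111; 0b10011100 ⊕ 0b10011111 = 0b00000011.

P[2] = 0b00000011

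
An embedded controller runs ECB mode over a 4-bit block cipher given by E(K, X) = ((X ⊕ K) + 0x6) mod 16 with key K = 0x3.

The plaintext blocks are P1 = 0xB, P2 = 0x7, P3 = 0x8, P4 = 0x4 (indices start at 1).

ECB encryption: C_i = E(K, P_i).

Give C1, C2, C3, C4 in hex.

C1: E(K, 0xB) = 0xE.
C2: E(K, 0x7) = 0xA.
C3: E(K, 0x8) = 0x1.
C4: E(K, 0x4) = 0xD.

C1 = 0xE, C2 = 0xA, C3 = 0x1, C4 = 0xD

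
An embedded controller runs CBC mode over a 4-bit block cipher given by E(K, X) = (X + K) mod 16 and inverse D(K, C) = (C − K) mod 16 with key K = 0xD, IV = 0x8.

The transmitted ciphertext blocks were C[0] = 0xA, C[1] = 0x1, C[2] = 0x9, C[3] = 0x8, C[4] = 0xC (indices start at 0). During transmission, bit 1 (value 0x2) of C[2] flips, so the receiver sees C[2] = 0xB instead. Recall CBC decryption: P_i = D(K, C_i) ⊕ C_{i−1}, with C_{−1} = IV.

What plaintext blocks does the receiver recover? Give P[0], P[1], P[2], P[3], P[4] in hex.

P[0] = 0x5, P[1] = 0xE, P[2] = 0xF, P[3] = 0x0, P[4] = 0x7

Only C[2] changed, to 0xB. In CBC, a change in C_i garbles P_i and flips the same bit in P_{i+1}. Decrypting the received ciphertext:
P[0]: D(K, 0xA) = 0xD; 0xD ⊕ 0x8 = 0x5.
P[1]: D(K, 0x1) = 0x4; 0x4 ⊕ 0xA = 0xE.
P[2]: D(K, 0xB) = 0xE; 0xE ⊕ 0x1 = 0xF.
P[3]: D(K, 0x8) = 0xB; 0xB ⊕ 0xB = 0x0.
P[4]: D(K, 0xC) = 0xF; 0xF ⊕ 0x8 = 0x7.
Blocks that differ from the original plaintext: P[2], P[3].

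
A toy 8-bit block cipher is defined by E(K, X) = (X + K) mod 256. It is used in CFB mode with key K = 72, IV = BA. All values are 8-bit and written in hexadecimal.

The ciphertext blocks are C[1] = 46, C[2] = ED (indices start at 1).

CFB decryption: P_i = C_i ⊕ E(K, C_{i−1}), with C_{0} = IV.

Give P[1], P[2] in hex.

P[1] = 6A, P[2] = 55

P[1]: E(K, BA) = 2C; 46 ⊕ 2C = 6A.
P[2]: E(K, 46) = B8; ED ⊕ B8 = 55.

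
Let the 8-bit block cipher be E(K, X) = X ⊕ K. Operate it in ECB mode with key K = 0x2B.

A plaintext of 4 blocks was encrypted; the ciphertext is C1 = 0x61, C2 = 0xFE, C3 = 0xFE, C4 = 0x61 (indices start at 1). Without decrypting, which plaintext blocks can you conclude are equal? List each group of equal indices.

P1 = P4; P2 = P3

ECB encrypts each block independently with the same key, so equal ciphertext blocks imply equal plaintext blocks.
C1 = C4 = 0x61, so P1 = P4.
C2 = C3 = 0xFE, so P2 = P3.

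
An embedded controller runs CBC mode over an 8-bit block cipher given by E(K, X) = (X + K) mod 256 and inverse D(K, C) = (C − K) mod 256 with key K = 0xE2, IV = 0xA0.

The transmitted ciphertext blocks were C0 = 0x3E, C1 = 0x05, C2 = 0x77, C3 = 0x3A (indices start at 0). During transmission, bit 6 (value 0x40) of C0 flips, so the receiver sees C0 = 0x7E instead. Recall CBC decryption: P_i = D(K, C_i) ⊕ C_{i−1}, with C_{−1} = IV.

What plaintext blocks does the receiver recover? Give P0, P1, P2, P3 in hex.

P0 = 0x3C, P1 = 0x5D, P2 = 0x90, P3 = 0x2F

Only C0 changed, to 0x7E. In CBC, a change in C_i garbles P_i and flips the same bit in P_{i+1}. Decrypting the received ciphertext:
P0: D(K, 0x7E) = 0x9C; 0x9C ⊕ 0xA0 = 0x3C.
P1: D(K, 0x05) = 0x23; 0x23 ⊕ 0x7E = 0x5D.
P2: D(K, 0x77) = 0x95; 0x95 ⊕ 0x05 = 0x90.
P3: D(K, 0x3A) = 0x58; 0x58 ⊕ 0x77 = 0x2F.
Blocks that differ from the original plaintext: P0, P1.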